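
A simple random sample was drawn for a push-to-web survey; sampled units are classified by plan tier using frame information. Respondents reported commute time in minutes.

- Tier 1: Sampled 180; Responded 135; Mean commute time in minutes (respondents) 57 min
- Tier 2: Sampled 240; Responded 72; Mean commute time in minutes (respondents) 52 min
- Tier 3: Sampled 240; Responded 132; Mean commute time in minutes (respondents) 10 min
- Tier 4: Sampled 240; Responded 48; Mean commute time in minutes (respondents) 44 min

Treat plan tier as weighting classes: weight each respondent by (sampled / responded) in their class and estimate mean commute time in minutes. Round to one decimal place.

Class response rates: Tier 1 135/180 = 75%, Tier 2 72/240 = 30%, Tier 3 132/240 = 55%, Tier 4 48/240 = 20%.
Weighting each respondent by the inverse class response rate inflates each class back to its sampled size, so the class weight is n_sampled:
  Tier 1: 180 × 57 = 10,260
  Tier 2: 240 × 52 = 12,480
  Tier 3: 240 × 10 = 2400
  Tier 4: 240 × 44 = 10,560
Adjusted estimate = 35,700 / 900 = 39.6667 → 39.7.

39.7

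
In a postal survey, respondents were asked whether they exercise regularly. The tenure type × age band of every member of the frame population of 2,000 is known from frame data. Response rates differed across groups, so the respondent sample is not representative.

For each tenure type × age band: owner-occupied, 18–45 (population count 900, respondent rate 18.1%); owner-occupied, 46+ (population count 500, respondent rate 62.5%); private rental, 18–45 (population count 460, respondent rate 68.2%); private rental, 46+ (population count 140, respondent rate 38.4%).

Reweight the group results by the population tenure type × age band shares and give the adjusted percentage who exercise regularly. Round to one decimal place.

Reweight to the known tenure type × age band distribution:
  owner-occupied, 18–45: (900/2,000) × 18.1 = 8.145
  owner-occupied, 46+: (500/2,000) × 62.5 = 15.625
  private rental, 18–45: (460/2,000) × 68.2 = 15.686
  private rental, 46+: (140/2,000) × 38.4 = 2.688
Post-stratified estimate = 42.144 → 42.1%.

42.1%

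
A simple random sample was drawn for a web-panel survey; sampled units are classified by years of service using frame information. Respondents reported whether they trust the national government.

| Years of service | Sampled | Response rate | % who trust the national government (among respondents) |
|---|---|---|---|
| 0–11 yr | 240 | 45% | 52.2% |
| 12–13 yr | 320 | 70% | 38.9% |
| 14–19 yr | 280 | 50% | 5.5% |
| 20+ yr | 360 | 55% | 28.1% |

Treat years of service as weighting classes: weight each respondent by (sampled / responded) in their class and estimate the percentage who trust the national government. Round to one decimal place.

Each respondent's weight = sampled/responded in their class; summing within a class gives n_sampled, so:
  0–11 yr: 240 × 52.2 = 12,528
  12–13 yr: 320 × 38.9 = 12,448
  14–19 yr: 280 × 5.5 = 1540
  20+ yr: 360 × 28.1 = 10,116
Adjusted estimate = 36,632 / 1,200 = 30.5267 → 30.5%.

30.5%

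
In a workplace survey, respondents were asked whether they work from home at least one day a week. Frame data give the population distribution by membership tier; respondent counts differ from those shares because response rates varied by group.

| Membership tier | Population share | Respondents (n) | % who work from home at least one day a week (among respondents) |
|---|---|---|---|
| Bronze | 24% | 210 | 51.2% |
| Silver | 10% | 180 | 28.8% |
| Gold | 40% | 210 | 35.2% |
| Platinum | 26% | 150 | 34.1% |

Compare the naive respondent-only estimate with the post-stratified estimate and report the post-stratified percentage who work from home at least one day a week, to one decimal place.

Naive respondent-only estimate (weights = respondent counts):
  (210/750)×51.2 + (180/750)×28.8 + (210/750)×35.2 + (150/750)×34.1 = 37.924%
Reweighting by population membership tier shares:
  0.24×51.2 + 0.1×28.8 + 0.4×35.2 + 0.26×34.1 = 38.114%

38.1%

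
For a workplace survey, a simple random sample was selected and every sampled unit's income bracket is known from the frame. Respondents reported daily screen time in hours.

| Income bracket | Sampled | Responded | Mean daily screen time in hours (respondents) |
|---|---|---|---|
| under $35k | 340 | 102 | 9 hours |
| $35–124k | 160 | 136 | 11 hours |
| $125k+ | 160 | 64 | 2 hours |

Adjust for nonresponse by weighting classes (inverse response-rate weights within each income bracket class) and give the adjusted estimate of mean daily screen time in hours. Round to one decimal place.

Response rates by class: under $35k 102/340 = 30%, $35–124k 136/160 = 85%, $125k+ 64/160 = 40%.
Weighting each respondent by the inverse class response rate inflates each class back to its sampled size, so the class weight is n_sampled:
  under $35k: 340 × 9 = 3060
  $35–124k: 160 × 11 = 1760
  $125k+: 160 × 2 = 320
Adjusted estimate = 5140 / 660 = 7.78788 → 7.8.

7.8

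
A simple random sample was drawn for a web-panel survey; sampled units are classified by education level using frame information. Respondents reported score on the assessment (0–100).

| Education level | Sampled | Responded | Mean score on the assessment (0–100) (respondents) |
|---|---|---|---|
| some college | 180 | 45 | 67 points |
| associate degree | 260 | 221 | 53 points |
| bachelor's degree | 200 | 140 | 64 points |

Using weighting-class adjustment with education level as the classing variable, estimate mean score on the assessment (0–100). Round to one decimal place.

60.4

Class response rates: some college 45/180 = 25%, associate degree 221/260 = 85%, bachelor's degree 140/200 = 70%.
Inverse-response-rate weighting restores each class to its sampled count, so class totals weight by n_sampled:
  some college: 180 × 67 = 12,060
  associate degree: 260 × 53 = 13,780
  bachelor's degree: 200 × 64 = 12,800
Adjusted estimate = 38,640 / 640 = 60.375 → 60.4.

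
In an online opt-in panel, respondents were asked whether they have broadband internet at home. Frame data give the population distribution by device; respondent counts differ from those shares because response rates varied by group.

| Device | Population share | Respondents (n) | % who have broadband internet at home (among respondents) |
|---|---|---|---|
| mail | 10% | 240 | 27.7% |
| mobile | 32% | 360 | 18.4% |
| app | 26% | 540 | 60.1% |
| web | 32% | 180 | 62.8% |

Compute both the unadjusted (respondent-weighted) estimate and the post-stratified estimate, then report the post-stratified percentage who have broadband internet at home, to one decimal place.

Without adjustment, the pooled respondent share is:
  (240/1320)×27.7 + (360/1320)×18.4 + (540/1320)×60.1 + (180/1320)×62.8 = 43.2045%
Post-stratifying to population shares instead:
  0.1×27.7 + 0.32×18.4 + 0.26×60.1 + 0.32×62.8 = 44.38%

44.4%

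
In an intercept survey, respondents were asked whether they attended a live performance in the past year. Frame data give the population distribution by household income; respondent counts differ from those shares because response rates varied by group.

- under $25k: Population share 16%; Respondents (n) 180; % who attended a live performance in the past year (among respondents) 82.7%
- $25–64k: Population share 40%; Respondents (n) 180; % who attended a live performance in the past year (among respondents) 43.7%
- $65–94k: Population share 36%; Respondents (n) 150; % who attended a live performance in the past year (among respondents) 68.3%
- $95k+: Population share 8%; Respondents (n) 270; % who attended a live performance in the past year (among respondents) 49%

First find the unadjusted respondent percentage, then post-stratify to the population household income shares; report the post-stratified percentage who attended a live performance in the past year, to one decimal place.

59.2%

Without adjustment, the pooled respondent share is:
  (180/780)×82.7 + (180/780)×43.7 + (150/780)×68.3 + (270/780)×49 = 59.2654%
Reweighting by population household income shares:
  0.16×82.7 + 0.4×43.7 + 0.36×68.3 + 0.08×49 = 59.22%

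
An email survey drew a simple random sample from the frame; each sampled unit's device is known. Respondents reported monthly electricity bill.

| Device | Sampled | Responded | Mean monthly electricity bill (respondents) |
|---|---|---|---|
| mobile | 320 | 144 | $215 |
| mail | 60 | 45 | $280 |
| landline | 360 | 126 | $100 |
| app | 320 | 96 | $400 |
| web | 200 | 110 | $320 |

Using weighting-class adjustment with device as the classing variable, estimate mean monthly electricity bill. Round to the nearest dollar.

Response rates by class: mobile 144/320 = 45%, mail 45/60 = 75%, landline 126/360 = 35%, app 96/320 = 30%, web 110/200 = 55%.
Each respondent's weight = sampled/responded in their class; summing within a class gives n_sampled, so:
  mobile: 320 × 215 = 68,800
  mail: 60 × 280 = 16,800
  landline: 360 × 100 = 36,000
  app: 320 × 400 = 128,000
  web: 200 × 320 = 64,000
Adjusted estimate = 313,600 / 1,260 = 248.889 → $249.

$249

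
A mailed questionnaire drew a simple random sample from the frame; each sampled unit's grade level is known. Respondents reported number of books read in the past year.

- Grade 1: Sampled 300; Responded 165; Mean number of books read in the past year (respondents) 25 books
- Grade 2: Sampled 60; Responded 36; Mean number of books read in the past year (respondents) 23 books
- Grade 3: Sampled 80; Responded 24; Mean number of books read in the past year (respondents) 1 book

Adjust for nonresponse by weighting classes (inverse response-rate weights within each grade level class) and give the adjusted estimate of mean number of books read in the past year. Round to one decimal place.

20.4

Class response rates: Grade 1 165/300 = 55%, Grade 2 36/60 = 60%, Grade 3 24/80 = 30%.
Inverse-response-rate weighting restores each class to its sampled count, so class totals weight by n_sampled:
  Grade 1: 300 × 25 = 7500
  Grade 2: 60 × 23 = 1380
  Grade 3: 80 × 1 = 80
Adjusted estimate = 8960 / 440 = 20.3636 → 20.4.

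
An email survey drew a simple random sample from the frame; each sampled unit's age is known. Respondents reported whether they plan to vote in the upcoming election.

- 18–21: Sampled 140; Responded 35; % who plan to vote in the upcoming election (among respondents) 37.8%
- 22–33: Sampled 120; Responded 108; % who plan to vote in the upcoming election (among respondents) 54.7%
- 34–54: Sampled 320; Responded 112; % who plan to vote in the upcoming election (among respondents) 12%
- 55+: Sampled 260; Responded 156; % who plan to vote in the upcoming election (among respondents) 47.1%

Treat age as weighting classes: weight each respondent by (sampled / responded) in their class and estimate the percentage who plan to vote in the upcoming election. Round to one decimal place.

33.3%

Class response rates: 18–21 35/140 = 25%, 22–33 108/120 = 90%, 34–54 112/320 = 35%, 55+ 156/260 = 60%.
Each respondent's weight = sampled/responded in their class; summing within a class gives n_sampled, so:
  18–21: 140 × 37.8 = 5292
  22–33: 120 × 54.7 = 6564
  34–54: 320 × 12 = 3840
  55+: 260 × 47.1 = 12,246
Adjusted estimate = 27,942 / 840 = 33.2643 → 33.3%.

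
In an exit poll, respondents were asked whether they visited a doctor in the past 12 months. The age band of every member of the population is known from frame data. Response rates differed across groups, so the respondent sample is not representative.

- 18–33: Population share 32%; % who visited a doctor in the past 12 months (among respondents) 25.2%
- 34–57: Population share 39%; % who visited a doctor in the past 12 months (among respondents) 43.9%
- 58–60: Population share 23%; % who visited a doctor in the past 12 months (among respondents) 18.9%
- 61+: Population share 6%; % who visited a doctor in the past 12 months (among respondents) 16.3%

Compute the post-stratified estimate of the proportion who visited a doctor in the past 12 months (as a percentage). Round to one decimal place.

Reweight to the known age band distribution:
  18–33: 0.32 × 25.2 = 8.064
  34–57: 0.39 × 43.9 = 17.121
  58–60: 0.23 × 18.9 = 4.347
  61+: 0.06 × 16.3 = 0.978
Post-stratified estimate = 30.51 → 30.5%.

30.5%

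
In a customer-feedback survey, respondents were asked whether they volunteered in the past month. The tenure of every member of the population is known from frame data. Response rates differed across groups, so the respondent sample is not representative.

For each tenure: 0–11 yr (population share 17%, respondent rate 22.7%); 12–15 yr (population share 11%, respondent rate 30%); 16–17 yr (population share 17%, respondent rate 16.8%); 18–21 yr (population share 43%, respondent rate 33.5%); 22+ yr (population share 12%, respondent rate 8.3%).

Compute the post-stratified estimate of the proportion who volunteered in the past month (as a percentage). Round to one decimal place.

25.4%

Reweight to the known tenure distribution:
  0–11 yr: 0.17 × 22.7 = 3.859
  12–15 yr: 0.11 × 30 = 3.3
  16–17 yr: 0.17 × 16.8 = 2.856
  18–21 yr: 0.43 × 33.5 = 14.405
  22+ yr: 0.12 × 8.3 = 0.996
Post-stratified estimate = 25.416 → 25.4%.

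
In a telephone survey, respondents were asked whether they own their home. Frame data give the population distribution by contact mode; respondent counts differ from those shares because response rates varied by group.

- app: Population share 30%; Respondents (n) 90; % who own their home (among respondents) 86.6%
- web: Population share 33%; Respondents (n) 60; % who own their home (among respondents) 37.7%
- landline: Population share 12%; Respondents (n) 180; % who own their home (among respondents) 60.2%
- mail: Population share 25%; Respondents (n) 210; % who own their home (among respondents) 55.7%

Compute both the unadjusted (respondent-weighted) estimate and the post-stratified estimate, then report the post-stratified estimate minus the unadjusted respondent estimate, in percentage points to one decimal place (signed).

Without adjustment, the pooled respondent share is:
  (90/540)×86.6 + (60/540)×37.7 + (180/540)×60.2 + (210/540)×55.7 = 60.35%
Post-stratified estimate weights by population shares:
  0.3×86.6 + 0.33×37.7 + 0.12×60.2 + 0.25×55.7 = 59.57%
Difference = 59.57 − 60.35 = -0.78 pp.

-0.8 percentage points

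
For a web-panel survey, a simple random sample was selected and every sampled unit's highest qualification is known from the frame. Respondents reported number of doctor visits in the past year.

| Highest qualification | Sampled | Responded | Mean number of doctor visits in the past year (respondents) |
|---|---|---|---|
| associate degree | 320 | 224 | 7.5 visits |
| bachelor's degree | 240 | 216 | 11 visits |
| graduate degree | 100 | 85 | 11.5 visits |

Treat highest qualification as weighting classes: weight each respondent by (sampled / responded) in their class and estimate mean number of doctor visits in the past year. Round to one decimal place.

Class response rates: associate degree 224/320 = 70%, bachelor's degree 216/240 = 90%, graduate degree 85/100 = 85%.
Inverse-response-rate weighting restores each class to its sampled count, so class totals weight by n_sampled:
  associate degree: 320 × 7.5 = 2400
  bachelor's degree: 240 × 11 = 2640
  graduate degree: 100 × 11.5 = 1150
Adjusted estimate = 6190 / 660 = 9.37879 → 9.4.

9.4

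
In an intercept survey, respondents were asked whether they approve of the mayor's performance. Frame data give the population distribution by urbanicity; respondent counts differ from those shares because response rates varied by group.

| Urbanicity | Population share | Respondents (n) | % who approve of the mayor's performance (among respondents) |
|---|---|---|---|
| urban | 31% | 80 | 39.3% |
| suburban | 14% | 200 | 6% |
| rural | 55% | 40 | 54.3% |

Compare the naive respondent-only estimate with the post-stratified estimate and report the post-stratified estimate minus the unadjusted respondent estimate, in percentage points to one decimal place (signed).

+22.5 percentage points

Unadjusted (pooled respondent) estimate weights by respondent counts:
  (80/320)×39.3 + (200/320)×6 + (40/320)×54.3 = 20.3625%
Post-stratifying to population shares instead:
  0.31×39.3 + 0.14×6 + 0.55×54.3 = 42.888%
Difference = 42.888 − 20.3625 = 22.5255 pp.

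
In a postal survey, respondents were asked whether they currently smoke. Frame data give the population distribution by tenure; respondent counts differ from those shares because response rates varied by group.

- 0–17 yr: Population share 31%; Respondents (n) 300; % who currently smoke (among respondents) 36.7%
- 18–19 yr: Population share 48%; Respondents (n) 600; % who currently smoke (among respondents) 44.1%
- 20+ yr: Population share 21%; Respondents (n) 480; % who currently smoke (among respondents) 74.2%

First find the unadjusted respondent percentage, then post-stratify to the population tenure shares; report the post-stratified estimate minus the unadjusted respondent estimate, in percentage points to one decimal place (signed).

-4.8 percentage points

Unadjusted (pooled respondent) estimate weights by respondent counts:
  (300/1380)×36.7 + (600/1380)×44.1 + (480/1380)×74.2 = 52.9609%
Reweighting by population tenure shares:
  0.31×36.7 + 0.48×44.1 + 0.21×74.2 = 48.127%
Difference = 48.127 − 52.9609 = -4.8339 pp.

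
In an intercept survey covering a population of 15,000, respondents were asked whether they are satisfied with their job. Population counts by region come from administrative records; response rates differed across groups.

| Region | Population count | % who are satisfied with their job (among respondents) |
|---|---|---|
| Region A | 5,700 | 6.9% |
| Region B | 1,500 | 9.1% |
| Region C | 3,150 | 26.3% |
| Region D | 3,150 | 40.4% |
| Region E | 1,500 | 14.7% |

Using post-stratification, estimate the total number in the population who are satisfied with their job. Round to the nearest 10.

Apply each group's respondent rate to its population count:
  Region A: 5,700 × 6.9% = 393.3
  Region B: 1,500 × 9.1% = 136.5
  Region C: 3,150 × 26.3% = 828.45
  Region D: 3,150 × 40.4% = 1272.6
  Region E: 1,500 × 14.7% = 220.5
Estimated total = 2851.35 → 2,850.

2,850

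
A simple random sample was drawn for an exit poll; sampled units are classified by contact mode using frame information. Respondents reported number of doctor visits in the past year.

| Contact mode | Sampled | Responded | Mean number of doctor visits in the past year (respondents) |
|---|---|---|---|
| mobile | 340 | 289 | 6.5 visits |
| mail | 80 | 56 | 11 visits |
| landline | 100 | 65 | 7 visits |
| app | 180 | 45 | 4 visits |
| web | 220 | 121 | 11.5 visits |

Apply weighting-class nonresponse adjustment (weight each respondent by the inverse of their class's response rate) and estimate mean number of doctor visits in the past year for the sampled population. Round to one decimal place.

Class response rates: mobile 289/340 = 85%, mail 56/80 = 70%, landline 65/100 = 65%, app 45/180 = 25%, web 121/220 = 55%.
Inverse-response-rate weighting restores each class to its sampled count, so class totals weight by n_sampled:
  mobile: 340 × 6.5 = 2210
  mail: 80 × 11 = 880
  landline: 100 × 7 = 700
  app: 180 × 4 = 720
  web: 220 × 11.5 = 2530
Adjusted estimate = 7040 / 920 = 7.65217 → 7.7.

7.7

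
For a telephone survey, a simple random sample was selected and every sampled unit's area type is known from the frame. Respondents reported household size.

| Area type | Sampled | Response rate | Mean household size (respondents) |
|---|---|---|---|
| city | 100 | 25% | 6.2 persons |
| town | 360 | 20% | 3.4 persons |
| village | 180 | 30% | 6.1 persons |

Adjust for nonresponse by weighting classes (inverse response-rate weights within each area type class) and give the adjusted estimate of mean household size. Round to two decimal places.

4.60

Weighting each respondent by the inverse class response rate inflates each class back to its sampled size, so the class weight is n_sampled:
  city: 100 × 6.2 = 620
  town: 360 × 3.4 = 1224
  village: 180 × 6.1 = 1098
Adjusted estimate = 2942 / 640 = 4.59687 → 4.60.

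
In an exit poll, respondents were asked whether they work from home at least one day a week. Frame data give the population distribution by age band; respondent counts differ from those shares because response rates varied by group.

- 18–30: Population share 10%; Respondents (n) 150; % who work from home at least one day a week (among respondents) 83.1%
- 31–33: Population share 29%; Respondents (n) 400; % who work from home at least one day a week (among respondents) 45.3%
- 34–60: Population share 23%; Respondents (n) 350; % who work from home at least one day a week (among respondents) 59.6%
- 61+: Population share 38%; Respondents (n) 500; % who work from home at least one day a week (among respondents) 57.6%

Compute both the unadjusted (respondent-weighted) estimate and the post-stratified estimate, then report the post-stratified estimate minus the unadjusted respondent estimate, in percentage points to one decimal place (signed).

-0.3 percentage points

Naive respondent-only estimate (weights = respondent counts):
  (150/1400)×83.1 + (400/1400)×45.3 + (350/1400)×59.6 + (500/1400)×57.6 = 57.3179%
Post-stratified estimate weights by population shares:
  0.1×83.1 + 0.29×45.3 + 0.23×59.6 + 0.38×57.6 = 57.043%
Difference = 57.043 − 57.3179 = -0.2749 pp.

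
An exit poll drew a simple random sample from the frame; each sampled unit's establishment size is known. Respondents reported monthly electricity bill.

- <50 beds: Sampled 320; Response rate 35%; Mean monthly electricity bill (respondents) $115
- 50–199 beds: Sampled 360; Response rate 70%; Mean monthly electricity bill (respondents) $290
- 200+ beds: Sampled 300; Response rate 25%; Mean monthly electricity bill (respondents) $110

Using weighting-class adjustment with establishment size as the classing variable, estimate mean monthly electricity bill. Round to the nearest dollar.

Inverse-response-rate weighting restores each class to its sampled count, so class totals weight by n_sampled:
  <50 beds: 320 × 115 = 36,800
  50–199 beds: 360 × 290 = 104,400
  200+ beds: 300 × 110 = 33,000
Adjusted estimate = 174,200 / 980 = 177.755 → $178.

$178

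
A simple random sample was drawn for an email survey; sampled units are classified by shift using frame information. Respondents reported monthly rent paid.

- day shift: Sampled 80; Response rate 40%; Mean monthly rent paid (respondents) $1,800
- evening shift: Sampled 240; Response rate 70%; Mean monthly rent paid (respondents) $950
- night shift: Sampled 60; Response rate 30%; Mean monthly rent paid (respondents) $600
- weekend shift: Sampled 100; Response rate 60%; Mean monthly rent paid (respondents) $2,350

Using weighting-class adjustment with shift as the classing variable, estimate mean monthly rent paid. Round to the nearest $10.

$1,340

Weighting each respondent by the inverse class response rate inflates each class back to its sampled size, so the class weight is n_sampled:
  day shift: 80 × 1800 = 144,000
  evening shift: 240 × 950 = 228,000
  night shift: 60 × 600 = 36,000
  weekend shift: 100 × 2350 = 235,000
Adjusted estimate = 643,000 / 480 = 1339.58 → $1,340.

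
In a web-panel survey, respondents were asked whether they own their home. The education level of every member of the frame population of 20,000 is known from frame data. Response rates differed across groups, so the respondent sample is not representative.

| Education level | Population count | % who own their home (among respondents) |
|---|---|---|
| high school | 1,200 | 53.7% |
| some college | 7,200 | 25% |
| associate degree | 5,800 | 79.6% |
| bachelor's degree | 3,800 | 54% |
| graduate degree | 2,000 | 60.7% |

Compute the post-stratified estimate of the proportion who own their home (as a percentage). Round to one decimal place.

Reweight to the known education level distribution:
  high school: (1,200/20,000) × 53.7 = 3.222
  some college: (7,200/20,000) × 25 = 9
  associate degree: (5,800/20,000) × 79.6 = 23.084
  bachelor's degree: (3,800/20,000) × 54 = 10.26
  graduate degree: (2,000/20,000) × 60.7 = 6.07
Post-stratified estimate = 51.636 → 51.6%.

51.6%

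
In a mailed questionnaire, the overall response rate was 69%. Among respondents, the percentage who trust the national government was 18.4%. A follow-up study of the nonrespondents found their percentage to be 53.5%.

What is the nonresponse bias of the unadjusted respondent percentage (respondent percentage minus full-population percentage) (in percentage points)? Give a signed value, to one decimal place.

Nonresponse fraction = 1 − 0.69 = 0.31.
Bias = (nonresponse fraction) × (respondent percentage − nonrespondent percentage)
     = 0.31 × (18.4 − 53.5) = 0.31 × -35.1 = -10.881.

-10.9 percentage points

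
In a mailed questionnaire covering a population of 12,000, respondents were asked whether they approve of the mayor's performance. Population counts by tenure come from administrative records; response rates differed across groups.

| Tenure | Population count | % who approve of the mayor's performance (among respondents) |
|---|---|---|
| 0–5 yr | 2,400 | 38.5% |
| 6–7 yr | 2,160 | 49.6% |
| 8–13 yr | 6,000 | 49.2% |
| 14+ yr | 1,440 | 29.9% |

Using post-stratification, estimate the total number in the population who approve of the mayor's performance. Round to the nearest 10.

5,380

Estimated count per cell = population count × respondent percentage:
  0–5 yr: 2,400 × 38.5% = 924
  6–7 yr: 2,160 × 49.6% = 1071.36
  8–13 yr: 6,000 × 49.2% = 2952
  14+ yr: 1,440 × 29.9% = 430.56
Estimated total = 5377.92 → 5,380.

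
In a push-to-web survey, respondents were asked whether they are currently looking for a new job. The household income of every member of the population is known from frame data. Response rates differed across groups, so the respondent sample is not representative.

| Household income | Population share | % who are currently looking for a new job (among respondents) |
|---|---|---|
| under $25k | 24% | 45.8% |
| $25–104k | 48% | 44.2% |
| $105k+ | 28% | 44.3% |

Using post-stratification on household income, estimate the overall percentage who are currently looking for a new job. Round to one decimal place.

Weight each group's respondent value by its population share:
  under $25k: 0.24 × 45.8 = 10.992
  $25–104k: 0.48 × 44.2 = 21.216
  $105k+: 0.28 × 44.3 = 12.404
Post-stratified estimate = 44.612 → 44.6%.

44.6%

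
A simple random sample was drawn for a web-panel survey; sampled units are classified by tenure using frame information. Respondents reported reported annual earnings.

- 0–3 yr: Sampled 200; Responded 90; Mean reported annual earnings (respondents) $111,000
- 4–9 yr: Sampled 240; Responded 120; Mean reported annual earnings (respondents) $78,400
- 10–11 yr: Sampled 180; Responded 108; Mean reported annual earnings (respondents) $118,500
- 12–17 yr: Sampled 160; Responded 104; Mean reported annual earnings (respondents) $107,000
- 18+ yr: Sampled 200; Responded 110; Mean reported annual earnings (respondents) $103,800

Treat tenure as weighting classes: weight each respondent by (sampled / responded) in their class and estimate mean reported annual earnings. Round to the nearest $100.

Response rates by class: 0–3 yr 90/200 = 45%, 4–9 yr 120/240 = 50%, 10–11 yr 108/180 = 60%, 12–17 yr 104/160 = 65%, 18+ yr 110/200 = 55%.
Weighting each respondent by the inverse class response rate inflates each class back to its sampled size, so the class weight is n_sampled:
  0–3 yr: 200 × 111,000 = 22,200,000
  4–9 yr: 240 × 78,400 = 18,816,000
  10–11 yr: 180 × 118,500 = 21,330,000
  12–17 yr: 160 × 107,000 = 17,120,000
  18+ yr: 200 × 103,800 = 20,760,000
Adjusted estimate = 100,226,000 / 980 = 102271 → $102,300.

$102,300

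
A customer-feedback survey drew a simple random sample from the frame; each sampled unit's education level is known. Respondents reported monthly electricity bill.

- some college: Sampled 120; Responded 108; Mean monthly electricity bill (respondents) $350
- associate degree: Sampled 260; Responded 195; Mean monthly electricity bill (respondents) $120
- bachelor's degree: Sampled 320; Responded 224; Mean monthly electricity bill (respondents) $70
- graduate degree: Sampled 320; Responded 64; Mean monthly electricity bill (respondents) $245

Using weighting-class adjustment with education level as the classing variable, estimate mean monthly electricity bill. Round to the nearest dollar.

$171

Class response rates: some college 108/120 = 90%, associate degree 195/260 = 75%, bachelor's degree 224/320 = 70%, graduate degree 64/320 = 20%.
With weight = n_sampled/n_responded per class, the weighted class total is n_sampled:
  some college: 120 × 350 = 42,000
  associate degree: 260 × 120 = 31,200
  bachelor's degree: 320 × 70 = 22,400
  graduate degree: 320 × 245 = 78,400
Adjusted estimate = 174,000 / 1,020 = 170.588 → $171.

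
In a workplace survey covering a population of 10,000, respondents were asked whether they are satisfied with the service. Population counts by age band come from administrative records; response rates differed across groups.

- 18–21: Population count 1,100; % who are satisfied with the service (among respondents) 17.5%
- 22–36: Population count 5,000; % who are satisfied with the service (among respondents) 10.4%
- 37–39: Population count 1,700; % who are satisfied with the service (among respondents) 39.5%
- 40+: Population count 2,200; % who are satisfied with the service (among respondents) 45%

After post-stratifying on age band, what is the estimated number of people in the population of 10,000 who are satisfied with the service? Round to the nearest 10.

Apply each group's respondent rate to its population count:
  18–21: 1,100 × 17.5% = 192.5
  22–36: 5,000 × 10.4% = 520
  37–39: 1,700 × 39.5% = 671.5
  40+: 2,200 × 45% = 990
Estimated total = 2374 → 2,370.

2,370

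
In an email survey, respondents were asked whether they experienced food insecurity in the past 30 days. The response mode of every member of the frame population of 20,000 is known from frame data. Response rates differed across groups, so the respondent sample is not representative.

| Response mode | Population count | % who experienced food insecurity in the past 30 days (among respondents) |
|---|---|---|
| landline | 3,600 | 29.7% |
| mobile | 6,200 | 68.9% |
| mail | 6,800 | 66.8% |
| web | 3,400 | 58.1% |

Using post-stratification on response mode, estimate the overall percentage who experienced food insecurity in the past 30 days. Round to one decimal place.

Each cell contributes population-share × respondent value:
  landline: (3,600/20,000) × 29.7 = 5.346
  mobile: (6,200/20,000) × 68.9 = 21.359
  mail: (6,800/20,000) × 66.8 = 22.712
  web: (3,400/20,000) × 58.1 = 9.877
Post-stratified estimate = 59.294 → 59.3%.

59.3%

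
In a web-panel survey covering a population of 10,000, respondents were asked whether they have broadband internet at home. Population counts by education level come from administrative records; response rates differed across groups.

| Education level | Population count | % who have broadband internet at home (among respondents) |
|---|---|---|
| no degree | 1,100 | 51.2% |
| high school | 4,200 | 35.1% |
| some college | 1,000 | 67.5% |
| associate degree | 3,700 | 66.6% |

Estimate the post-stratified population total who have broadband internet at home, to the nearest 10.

Estimated count per cell = population count × respondent percentage:
  no degree: 1,100 × 51.2% = 563.2
  high school: 4,200 × 35.1% = 1474.2
  some college: 1,000 × 67.5% = 675
  associate degree: 3,700 × 66.6% = 2464.2
Estimated total = 5176.6 → 5,180.

5,180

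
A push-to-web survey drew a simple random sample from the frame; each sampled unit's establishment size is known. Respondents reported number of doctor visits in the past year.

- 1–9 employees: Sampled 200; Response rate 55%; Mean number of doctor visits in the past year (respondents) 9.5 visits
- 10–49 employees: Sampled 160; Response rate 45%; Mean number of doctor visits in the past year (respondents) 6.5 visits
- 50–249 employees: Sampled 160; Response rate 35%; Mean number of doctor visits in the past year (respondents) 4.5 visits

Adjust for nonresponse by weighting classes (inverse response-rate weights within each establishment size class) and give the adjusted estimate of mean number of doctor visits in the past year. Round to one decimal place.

7.0

Weighting each respondent by the inverse class response rate inflates each class back to its sampled size, so the class weight is n_sampled:
  1–9 employees: 200 × 9.5 = 1900
  10–49 employees: 160 × 6.5 = 1040
  50–249 employees: 160 × 4.5 = 720
Adjusted estimate = 3660 / 520 = 7.03846 → 7.0.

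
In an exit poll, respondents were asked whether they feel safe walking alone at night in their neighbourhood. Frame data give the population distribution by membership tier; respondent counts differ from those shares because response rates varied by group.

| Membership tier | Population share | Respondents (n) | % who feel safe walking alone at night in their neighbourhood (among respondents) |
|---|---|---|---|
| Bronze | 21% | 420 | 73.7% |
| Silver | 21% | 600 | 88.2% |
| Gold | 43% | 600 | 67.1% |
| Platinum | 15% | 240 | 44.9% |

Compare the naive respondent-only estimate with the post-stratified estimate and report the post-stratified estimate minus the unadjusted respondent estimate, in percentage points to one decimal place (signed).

-2.9 percentage points

Without adjustment, the pooled respondent share is:
  (420/1860)×73.7 + (600/1860)×88.2 + (600/1860)×67.1 + (240/1860)×44.9 = 72.5323%
Post-stratifying to population shares instead:
  0.21×73.7 + 0.21×88.2 + 0.43×67.1 + 0.15×44.9 = 69.587%
Difference = 69.587 − 72.5323 = -2.9453 pp.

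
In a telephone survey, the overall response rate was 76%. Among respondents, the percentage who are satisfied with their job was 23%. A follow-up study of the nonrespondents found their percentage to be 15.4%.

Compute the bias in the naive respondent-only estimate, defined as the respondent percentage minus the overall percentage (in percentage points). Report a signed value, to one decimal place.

Nonresponse fraction = 1 − 0.76 = 0.24.
Bias = (nonresponse fraction) × (respondent percentage − nonrespondent percentage)
     = 0.24 × (23 − 15.4) = 0.24 × 7.6 = 1.824.

+1.8 percentage points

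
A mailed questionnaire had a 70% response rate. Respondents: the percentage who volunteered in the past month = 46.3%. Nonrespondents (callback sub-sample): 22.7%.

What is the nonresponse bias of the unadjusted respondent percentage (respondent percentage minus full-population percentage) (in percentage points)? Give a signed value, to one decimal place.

+7.1 percentage points

Nonresponse fraction = 1 − 0.7 = 0.3.
Bias = (nonresponse fraction) × (respondent percentage − nonrespondent percentage)
     = 0.3 × (46.3 − 22.7) = 0.3 × 23.6 = 7.08.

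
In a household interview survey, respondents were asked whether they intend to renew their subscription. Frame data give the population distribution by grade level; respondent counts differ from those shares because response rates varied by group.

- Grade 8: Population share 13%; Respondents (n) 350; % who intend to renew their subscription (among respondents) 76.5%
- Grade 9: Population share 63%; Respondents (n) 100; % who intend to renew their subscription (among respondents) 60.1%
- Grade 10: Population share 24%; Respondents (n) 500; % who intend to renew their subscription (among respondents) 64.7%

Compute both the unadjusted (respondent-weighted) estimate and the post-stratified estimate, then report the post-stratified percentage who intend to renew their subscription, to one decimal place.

63.3%

Unadjusted (pooled respondent) estimate weights by respondent counts:
  (350/950)×76.5 + (100/950)×60.1 + (500/950)×64.7 = 68.5632%
Post-stratifying to population shares instead:
  0.13×76.5 + 0.63×60.1 + 0.24×64.7 = 63.336%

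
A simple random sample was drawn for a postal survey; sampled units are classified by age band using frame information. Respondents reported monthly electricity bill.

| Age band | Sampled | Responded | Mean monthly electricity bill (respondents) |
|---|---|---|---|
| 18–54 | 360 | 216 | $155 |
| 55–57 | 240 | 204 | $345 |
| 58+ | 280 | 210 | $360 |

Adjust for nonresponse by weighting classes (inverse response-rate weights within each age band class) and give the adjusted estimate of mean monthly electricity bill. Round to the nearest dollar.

$272

Class response rates: 18–54 216/360 = 60%, 55–57 204/240 = 85%, 58+ 210/280 = 75%.
Each respondent's weight = sampled/responded in their class; summing within a class gives n_sampled, so:
  18–54: 360 × 155 = 55,800
  55–57: 240 × 345 = 82,800
  58+: 280 × 360 = 100,800
Adjusted estimate = 239,400 / 880 = 272.045 → $272.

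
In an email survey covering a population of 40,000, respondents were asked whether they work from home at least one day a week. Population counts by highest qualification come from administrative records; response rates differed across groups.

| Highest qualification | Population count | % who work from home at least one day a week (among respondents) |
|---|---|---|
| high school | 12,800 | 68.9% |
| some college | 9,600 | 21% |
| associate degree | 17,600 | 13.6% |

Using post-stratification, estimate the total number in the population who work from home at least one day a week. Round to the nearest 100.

Each cell contributes its population count × the respondent rate:
  high school: 12,800 × 68.9% = 8819.2
  some college: 9,600 × 21% = 2016
  associate degree: 17,600 × 13.6% = 2393.6
Estimated total = 13228.8 → 13,200.

13,200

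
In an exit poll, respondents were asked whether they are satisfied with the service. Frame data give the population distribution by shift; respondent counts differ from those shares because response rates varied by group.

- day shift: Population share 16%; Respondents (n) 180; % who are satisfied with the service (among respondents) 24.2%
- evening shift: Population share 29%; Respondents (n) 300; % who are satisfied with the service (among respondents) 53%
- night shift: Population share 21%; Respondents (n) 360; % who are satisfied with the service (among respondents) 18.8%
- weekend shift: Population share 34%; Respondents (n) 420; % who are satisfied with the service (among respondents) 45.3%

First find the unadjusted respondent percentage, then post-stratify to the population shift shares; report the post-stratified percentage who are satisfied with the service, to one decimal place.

38.6%

Unadjusted (pooled respondent) estimate weights by respondent counts:
  (180/1260)×24.2 + (300/1260)×53 + (360/1260)×18.8 + (420/1260)×45.3 = 36.5476%
Reweighting by population shift shares:
  0.16×24.2 + 0.29×53 + 0.21×18.8 + 0.34×45.3 = 38.592%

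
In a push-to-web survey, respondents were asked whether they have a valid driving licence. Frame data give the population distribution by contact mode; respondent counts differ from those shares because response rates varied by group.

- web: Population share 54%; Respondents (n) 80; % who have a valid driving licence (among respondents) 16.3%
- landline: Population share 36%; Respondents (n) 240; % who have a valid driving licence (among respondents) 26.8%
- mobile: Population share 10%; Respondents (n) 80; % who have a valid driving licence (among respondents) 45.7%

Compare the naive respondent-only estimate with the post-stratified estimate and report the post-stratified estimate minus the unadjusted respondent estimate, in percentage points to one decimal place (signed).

-5.5 percentage points

Without adjustment, the pooled respondent share is:
  (80/400)×16.3 + (240/400)×26.8 + (80/400)×45.7 = 28.48%
Post-stratifying to population shares instead:
  0.54×16.3 + 0.36×26.8 + 0.1×45.7 = 23.02%
Difference = 23.02 − 28.48 = -5.46 pp.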